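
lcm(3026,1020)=90780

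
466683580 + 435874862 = 902558442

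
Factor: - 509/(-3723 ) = 3^( - 1)*17^( - 1 ) * 73^ ( - 1 )* 509^1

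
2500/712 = 625/178 = 3.51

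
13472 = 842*16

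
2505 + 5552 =8057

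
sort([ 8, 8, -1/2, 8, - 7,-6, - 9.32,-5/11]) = [ - 9.32, -7,-6, - 1/2,-5/11  ,  8, 8, 8] 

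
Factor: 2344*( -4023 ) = - 2^3*3^3*149^1*293^1   =  -  9429912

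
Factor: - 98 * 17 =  - 2^1*7^2  *  17^1 = - 1666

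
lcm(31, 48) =1488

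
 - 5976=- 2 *2988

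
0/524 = 0 = 0.00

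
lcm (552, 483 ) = 3864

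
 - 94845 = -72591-22254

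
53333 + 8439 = 61772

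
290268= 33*8796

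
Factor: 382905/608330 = 603/958 = 2^( - 1 )*  3^2*67^1 * 479^ (  -  1 )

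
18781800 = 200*93909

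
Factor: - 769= - 769^1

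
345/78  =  115/26 =4.42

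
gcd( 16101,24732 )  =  9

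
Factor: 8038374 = 2^1*3^1 *1339729^1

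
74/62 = 37/31 = 1.19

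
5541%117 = 42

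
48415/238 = 48415/238 = 203.42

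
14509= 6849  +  7660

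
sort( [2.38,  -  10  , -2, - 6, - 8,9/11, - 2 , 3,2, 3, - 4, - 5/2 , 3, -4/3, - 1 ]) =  [-10,  -  8, - 6 ,  -  4,-5/2 , - 2,  -  2, - 4/3,-1,9/11, 2,2.38,3,3,3 ] 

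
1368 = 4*342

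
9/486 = 1/54 = 0.02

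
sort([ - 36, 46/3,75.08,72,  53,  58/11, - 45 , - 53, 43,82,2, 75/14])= [ -53, - 45,-36,  2, 58/11, 75/14, 46/3, 43, 53,72, 75.08, 82]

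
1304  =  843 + 461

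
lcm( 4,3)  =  12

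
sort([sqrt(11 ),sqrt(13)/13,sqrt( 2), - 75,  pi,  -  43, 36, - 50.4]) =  [ - 75,-50.4  , - 43,sqrt(13 ) /13, sqrt(2) , pi,sqrt( 11), 36 ] 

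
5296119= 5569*951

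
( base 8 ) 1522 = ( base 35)OA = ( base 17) 2g0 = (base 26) 16I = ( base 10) 850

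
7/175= 1/25  =  0.04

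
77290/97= 796 + 78/97 = 796.80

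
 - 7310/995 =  - 8  +  130/199 = - 7.35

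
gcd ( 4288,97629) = 1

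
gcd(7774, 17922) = 2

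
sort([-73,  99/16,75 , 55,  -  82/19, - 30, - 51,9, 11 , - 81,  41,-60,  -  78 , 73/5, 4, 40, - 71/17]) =[ - 81, - 78, - 73, - 60, -51, -30,  -  82/19,-71/17, 4,99/16,9,11,73/5,40,41,55,75]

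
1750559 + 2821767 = 4572326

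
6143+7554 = 13697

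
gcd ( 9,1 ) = 1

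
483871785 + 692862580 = 1176734365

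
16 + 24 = 40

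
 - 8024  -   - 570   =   - 7454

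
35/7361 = 35/7361= 0.00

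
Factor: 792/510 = 2^2*3^1 * 5^(  -  1) * 11^1*17^( - 1) = 132/85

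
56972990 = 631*90290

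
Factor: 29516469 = 3^1*9838823^1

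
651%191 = 78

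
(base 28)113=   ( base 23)1ca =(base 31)q9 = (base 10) 815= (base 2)1100101111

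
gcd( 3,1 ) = 1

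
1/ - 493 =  - 1/493=-0.00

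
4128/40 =103 + 1/5 = 103.20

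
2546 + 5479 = 8025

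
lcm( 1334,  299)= 17342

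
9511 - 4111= 5400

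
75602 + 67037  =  142639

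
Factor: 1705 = 5^1*11^1*31^1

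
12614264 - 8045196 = 4569068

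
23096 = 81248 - 58152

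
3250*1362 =4426500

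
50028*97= 4852716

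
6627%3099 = 429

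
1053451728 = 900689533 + 152762195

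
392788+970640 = 1363428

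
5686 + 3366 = 9052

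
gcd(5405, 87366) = 1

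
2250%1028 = 194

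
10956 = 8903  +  2053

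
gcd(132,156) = 12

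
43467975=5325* 8163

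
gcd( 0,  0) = 0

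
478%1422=478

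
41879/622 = 67 + 205/622 = 67.33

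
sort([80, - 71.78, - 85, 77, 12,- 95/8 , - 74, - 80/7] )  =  [ - 85,-74,-71.78, -95/8,-80/7, 12,77 , 80]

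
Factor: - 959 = - 7^1*137^1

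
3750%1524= 702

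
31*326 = 10106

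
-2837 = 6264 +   -  9101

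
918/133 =918/133 = 6.90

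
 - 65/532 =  - 1+467/532 = - 0.12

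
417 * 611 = 254787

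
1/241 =1/241=0.00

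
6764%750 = 14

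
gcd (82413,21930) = 3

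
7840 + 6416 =14256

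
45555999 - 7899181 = 37656818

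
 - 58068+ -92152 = -150220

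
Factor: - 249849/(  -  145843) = 639/373 = 3^2*71^1*373^ ( - 1)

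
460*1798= 827080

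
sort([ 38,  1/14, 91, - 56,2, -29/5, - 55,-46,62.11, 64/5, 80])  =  [-56, - 55, - 46, -29/5,  1/14 , 2,64/5,38,62.11, 80 , 91]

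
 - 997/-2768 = 997/2768= 0.36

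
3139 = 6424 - 3285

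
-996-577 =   -  1573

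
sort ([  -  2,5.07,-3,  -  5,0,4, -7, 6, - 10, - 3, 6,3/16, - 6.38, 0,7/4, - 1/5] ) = [ - 10, -7,-6.38, - 5,-3,-3,-2, - 1/5, 0,0,3/16 , 7/4,4,5.07, 6, 6 ] 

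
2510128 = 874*2872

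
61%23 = 15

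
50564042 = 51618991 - 1054949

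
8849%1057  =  393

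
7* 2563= 17941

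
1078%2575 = 1078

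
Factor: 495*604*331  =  2^2*3^2*5^1*11^1*151^1*331^1 = 98962380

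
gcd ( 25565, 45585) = 5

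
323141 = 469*689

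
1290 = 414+876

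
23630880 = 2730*8656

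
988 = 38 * 26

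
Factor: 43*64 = 2^6*43^1 = 2752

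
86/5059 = 86/5059 = 0.02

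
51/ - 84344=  - 51/84344 = - 0.00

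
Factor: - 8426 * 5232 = -44084832=   - 2^5*3^1*11^1 *109^1*383^1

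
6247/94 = 66 + 43/94 =66.46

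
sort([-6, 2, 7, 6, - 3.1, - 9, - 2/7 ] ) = [ - 9, - 6, - 3.1, - 2/7, 2, 6,7]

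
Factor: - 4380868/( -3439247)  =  230572/181013 = 2^2*7^( - 1)*19^ ( - 1 ) * 59^1 * 977^1*1361^( - 1) 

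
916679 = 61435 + 855244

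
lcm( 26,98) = 1274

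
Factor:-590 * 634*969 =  - 362464140= -2^2*3^1*5^1*17^1 * 19^1 * 59^1*317^1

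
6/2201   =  6/2201 = 0.00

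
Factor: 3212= 2^2*11^1*73^1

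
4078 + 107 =4185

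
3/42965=3/42965 = 0.00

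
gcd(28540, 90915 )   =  5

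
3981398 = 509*7822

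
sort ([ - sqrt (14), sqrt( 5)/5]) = [-sqrt( 14), sqrt (5)/5]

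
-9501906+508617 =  - 8993289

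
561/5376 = 187/1792  =  0.10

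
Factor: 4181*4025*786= 2^1*3^1*5^2*7^1*23^1 * 37^1*113^1*131^1= 13227220650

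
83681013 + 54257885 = 137938898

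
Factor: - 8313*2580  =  -2^2*3^2*5^1*17^1 * 43^1 *163^1 = -21447540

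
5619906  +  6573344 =12193250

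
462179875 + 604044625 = 1066224500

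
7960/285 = 27 + 53/57 = 27.93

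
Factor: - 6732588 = -2^2* 3^1*211^1*2659^1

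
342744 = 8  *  42843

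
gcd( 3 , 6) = 3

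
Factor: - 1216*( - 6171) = 7503936 = 2^6*3^1*11^2 * 17^1*19^1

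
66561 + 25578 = 92139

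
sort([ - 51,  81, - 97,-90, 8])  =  [ - 97, - 90, - 51, 8,  81]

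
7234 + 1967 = 9201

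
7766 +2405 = 10171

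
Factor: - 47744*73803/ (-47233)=2^7 *3^1*73^1*149^(-1)*317^(  -  1 ) * 337^1*373^1 =3523650432/47233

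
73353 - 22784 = 50569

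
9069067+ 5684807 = 14753874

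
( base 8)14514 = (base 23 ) c5d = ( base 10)6476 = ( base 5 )201401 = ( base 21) ee8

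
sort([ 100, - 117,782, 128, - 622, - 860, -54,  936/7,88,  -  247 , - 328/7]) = [ - 860, - 622, - 247,  -  117,- 54, - 328/7,88,  100, 128, 936/7  ,  782 ] 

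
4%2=0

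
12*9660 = 115920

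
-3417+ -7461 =- 10878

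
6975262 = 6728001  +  247261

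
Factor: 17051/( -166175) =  - 5^(-2 ) * 23^( - 1)*59^1 = -  59/575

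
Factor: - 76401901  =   - 41^1 * 1863461^1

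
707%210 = 77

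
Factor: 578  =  2^1*17^2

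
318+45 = 363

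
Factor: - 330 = - 2^1*3^1*5^1*11^1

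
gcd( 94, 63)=1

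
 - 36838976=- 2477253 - 34361723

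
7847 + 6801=14648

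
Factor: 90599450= 2^1 * 5^2*149^1*12161^1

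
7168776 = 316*22686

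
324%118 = 88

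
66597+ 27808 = 94405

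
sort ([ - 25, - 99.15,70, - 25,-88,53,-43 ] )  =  [-99.15, - 88,- 43, - 25,  -  25,53,  70]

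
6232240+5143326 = 11375566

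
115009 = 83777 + 31232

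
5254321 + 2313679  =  7568000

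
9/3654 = 1/406 = 0.00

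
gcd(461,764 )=1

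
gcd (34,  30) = 2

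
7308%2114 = 966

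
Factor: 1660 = 2^2*5^1*83^1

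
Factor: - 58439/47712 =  - 2^(-5 )*3^( -1) * 7^ (  -  1 )*71^ ( - 1)*58439^1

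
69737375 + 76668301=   146405676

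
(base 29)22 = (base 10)60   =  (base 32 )1s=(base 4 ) 330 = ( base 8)74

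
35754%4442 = 218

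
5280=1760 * 3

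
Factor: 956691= 3^5*31^1*127^1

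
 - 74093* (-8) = 592744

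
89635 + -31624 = 58011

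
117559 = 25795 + 91764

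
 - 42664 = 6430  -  49094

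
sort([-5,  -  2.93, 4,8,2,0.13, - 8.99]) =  [-8.99, - 5,-2.93,0.13,2, 4,8] 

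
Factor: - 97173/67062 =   -  2^( - 1 )*3^2 * 59^1*61^1*11177^( - 1) = -  32391/22354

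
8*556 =4448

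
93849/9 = 31283/3 = 10427.67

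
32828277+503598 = 33331875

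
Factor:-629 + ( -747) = -2^5*43^1 = - 1376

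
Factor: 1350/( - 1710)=-15/19 =- 3^1*5^1*19^( -1) 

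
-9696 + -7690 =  - 17386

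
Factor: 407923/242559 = 3^(-2 ) * 26951^(-1)*407923^1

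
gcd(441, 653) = 1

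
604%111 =49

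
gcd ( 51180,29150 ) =10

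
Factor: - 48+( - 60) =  - 2^2*3^3 = - 108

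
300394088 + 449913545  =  750307633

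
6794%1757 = 1523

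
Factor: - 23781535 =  - 5^1*4756307^1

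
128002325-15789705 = 112212620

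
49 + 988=1037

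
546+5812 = 6358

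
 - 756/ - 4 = 189/1 =189.00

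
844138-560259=283879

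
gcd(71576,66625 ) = 1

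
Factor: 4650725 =5^2 * 19^1 * 9791^1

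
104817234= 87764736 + 17052498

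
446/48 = 223/24 = 9.29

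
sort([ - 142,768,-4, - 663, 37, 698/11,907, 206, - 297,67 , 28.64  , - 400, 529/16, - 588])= [-663, - 588, - 400, - 297, - 142 , - 4, 28.64,529/16 , 37, 698/11,67,  206, 768, 907]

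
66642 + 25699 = 92341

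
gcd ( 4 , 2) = 2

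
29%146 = 29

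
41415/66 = 1255/2 = 627.50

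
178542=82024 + 96518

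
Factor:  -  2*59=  - 2^1*59^1= - 118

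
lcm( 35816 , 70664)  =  2614568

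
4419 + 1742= 6161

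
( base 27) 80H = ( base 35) 4R4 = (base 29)6rk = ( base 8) 13331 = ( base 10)5849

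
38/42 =19/21=0.90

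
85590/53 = 85590/53 =1614.91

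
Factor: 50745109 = 31^1*937^1*1747^1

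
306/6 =51=   51.00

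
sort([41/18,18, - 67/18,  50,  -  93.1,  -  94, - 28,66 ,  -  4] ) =[  -  94,-93.1, - 28,  -  4,  -  67/18, 41/18,  18, 50,66]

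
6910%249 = 187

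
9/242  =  9/242 = 0.04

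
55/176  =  5/16 = 0.31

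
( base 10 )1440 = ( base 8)2640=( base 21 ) 35C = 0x5a0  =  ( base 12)A00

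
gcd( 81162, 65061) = 9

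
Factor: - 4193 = - 7^1*599^1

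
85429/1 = 85429 = 85429.00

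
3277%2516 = 761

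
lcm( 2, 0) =0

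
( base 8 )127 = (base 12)73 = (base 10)87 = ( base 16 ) 57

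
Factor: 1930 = 2^1*5^1*193^1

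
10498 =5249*2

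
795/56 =795/56= 14.20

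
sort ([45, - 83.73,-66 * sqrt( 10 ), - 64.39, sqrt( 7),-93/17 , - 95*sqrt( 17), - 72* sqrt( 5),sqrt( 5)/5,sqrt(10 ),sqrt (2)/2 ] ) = [- 95  *sqrt(17 ), - 66*sqrt(10) ,-72*sqrt( 5 ), - 83.73, - 64.39, - 93/17,  sqrt (5)/5,  sqrt(2)/2,sqrt(7 ),sqrt( 10 ), 45] 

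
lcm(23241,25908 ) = 1580388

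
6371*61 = 388631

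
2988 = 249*12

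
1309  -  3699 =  - 2390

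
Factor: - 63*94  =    -  2^1* 3^2*7^1 * 47^1= - 5922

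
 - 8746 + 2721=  - 6025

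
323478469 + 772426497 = 1095904966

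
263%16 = 7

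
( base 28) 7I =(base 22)9g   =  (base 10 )214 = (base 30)74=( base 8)326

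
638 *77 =49126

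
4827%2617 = 2210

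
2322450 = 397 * 5850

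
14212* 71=1009052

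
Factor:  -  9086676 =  - 2^2*3^1*109^1*6947^1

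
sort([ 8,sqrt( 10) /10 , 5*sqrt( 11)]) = [sqrt( 10) /10, 8,5*sqrt ( 11 )]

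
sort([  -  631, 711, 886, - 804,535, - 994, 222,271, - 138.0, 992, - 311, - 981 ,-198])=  [ - 994,-981,- 804, - 631, - 311, - 198, - 138.0,222, 271, 535, 711, 886 , 992]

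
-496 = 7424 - 7920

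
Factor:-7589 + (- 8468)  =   - 16057^1 = -16057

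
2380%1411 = 969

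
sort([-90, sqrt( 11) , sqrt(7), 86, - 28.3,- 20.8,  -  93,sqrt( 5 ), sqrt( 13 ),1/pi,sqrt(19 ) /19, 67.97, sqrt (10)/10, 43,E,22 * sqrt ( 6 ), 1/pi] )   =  [ - 93,-90 , - 28.3, - 20.8 , sqrt( 19)/19,sqrt(10 )/10, 1/pi, 1/pi, sqrt( 5 ), sqrt( 7) , E, sqrt (11 ),sqrt(13), 43, 22*sqrt( 6),  67.97, 86] 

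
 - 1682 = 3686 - 5368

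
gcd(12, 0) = 12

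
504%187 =130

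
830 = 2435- 1605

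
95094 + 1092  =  96186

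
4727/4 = 4727/4 =1181.75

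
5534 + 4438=9972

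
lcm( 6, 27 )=54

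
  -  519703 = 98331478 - 98851181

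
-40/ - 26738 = 20/13369 = 0.00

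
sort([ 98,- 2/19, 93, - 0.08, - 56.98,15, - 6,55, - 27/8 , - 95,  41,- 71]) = [ - 95, - 71,-56.98 ,-6, - 27/8, - 2/19, - 0.08,  15,41,55 , 93, 98] 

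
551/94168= 551/94168  =  0.01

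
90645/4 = 22661+1/4 = 22661.25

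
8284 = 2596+5688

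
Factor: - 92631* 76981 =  - 3^1 * 7^1*11^1*23^1*401^1*3347^1 = - 7130827011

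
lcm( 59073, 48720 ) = 4725840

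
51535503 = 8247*6249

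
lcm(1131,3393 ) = 3393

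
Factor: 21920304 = 2^4*3^1*7^1*65239^1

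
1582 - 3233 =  - 1651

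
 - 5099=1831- 6930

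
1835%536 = 227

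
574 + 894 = 1468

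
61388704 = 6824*8996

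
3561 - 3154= 407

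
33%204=33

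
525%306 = 219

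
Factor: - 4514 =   -  2^1*37^1*61^1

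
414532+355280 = 769812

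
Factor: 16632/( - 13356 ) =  - 66/53 = -2^1*3^1* 11^1*53^( - 1 ) 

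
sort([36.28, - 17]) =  [ - 17,36.28]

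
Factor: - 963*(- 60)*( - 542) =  - 31316760= -  2^3*3^3*5^1*107^1*271^1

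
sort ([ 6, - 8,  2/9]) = [ - 8,2/9,6] 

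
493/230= 493/230 = 2.14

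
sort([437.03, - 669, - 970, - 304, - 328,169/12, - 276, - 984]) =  [ - 984, - 970, - 669, - 328 ,-304  , - 276,169/12,437.03 ] 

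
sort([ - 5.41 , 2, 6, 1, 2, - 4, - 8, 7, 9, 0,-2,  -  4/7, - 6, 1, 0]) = [ - 8, - 6, - 5.41,- 4,  -  2, - 4/7, 0, 0,1,1,2,  2, 6 , 7, 9 ]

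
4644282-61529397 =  -56885115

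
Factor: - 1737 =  - 3^2 * 193^1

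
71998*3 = 215994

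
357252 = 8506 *42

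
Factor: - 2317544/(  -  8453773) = 2^3*19^1*79^1 *193^1*8453773^(-1)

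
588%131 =64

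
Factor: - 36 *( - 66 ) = 2376 = 2^3*3^3*11^1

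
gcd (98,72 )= 2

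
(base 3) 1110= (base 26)1D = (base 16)27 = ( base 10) 39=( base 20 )1J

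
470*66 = 31020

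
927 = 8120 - 7193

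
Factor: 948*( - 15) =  - 2^2*3^2  *5^1*79^1 = - 14220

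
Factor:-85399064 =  - 2^3* 41^1 * 260363^1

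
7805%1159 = 851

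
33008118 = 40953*806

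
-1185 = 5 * ( - 237)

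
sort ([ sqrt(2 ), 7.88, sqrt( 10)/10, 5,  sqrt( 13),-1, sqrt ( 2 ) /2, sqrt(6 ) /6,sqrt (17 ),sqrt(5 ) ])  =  [ - 1, sqrt(10)/10,  sqrt ( 6)/6,sqrt (2)/2, sqrt (2 ),sqrt(5 ),  sqrt( 13 ),  sqrt( 17 ), 5,7.88 ]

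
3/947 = 3/947 = 0.00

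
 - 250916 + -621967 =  - 872883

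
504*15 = 7560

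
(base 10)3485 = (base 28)4cd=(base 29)445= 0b110110011101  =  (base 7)13106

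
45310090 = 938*48305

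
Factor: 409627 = 37^1 * 11071^1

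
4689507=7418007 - 2728500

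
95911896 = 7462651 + 88449245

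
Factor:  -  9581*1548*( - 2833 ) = 2^2*3^2*11^1 * 13^1 *43^1*67^1*2833^1 =42017322204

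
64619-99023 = -34404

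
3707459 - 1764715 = 1942744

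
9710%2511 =2177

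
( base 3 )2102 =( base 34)1v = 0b1000001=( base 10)65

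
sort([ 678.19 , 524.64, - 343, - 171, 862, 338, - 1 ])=[ - 343, - 171, - 1,338, 524.64, 678.19, 862]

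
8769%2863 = 180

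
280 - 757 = -477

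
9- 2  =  7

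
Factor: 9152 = 2^6*11^1*13^1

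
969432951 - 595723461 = 373709490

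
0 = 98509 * 0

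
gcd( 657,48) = 3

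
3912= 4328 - 416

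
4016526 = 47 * 85458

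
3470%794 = 294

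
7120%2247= 379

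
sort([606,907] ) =[606,907]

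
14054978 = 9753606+4301372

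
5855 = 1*5855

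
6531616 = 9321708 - 2790092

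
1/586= 1/586=0.00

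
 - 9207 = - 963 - 8244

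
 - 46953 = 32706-79659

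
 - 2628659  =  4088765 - 6717424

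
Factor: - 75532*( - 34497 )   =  2605627404 = 2^2*3^2*23^1*821^1*3833^1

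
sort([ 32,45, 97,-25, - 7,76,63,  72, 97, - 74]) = [ - 74, - 25, - 7,32, 45, 63, 72, 76,97 , 97] 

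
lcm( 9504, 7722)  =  123552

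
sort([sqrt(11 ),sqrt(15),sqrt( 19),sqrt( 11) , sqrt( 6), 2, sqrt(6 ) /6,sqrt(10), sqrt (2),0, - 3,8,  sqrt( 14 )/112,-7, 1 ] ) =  [-7, - 3, 0, sqrt( 14 )/112,sqrt(6)/6, 1,sqrt(2), 2, sqrt( 6), sqrt(10),  sqrt( 11),sqrt ( 11),sqrt( 15), sqrt( 19 ), 8 ] 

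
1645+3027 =4672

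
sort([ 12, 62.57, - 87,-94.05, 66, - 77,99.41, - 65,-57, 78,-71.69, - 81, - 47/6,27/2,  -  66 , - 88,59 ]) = [ - 94.05, - 88, - 87, - 81,-77, - 71.69, - 66, - 65, - 57, - 47/6, 12,27/2, 59, 62.57, 66,78 , 99.41]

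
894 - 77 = 817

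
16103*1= 16103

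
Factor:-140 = -2^2*5^1*7^1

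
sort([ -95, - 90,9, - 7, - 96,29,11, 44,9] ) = [-96, - 95,-90,  -  7, 9,9,11,29,44]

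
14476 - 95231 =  - 80755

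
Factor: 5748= 2^2*3^1*479^1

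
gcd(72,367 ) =1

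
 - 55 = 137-192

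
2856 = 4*714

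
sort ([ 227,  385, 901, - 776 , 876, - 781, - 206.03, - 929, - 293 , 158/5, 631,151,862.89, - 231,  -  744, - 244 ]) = [ - 929,- 781, - 776, - 744, - 293, - 244, - 231, - 206.03,158/5 , 151,227, 385,631, 862.89, 876, 901]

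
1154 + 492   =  1646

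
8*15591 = 124728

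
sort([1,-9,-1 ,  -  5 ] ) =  [ - 9,-5, - 1,  1 ]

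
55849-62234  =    -  6385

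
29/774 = 29/774  =  0.04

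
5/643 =5/643 = 0.01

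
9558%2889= 891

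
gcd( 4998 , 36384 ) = 6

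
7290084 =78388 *93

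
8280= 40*207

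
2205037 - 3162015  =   - 956978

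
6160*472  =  2907520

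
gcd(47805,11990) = 5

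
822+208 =1030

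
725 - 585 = 140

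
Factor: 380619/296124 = 2^( - 2 )*3^3*37^1*127^1*24677^( - 1) = 126873/98708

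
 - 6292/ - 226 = 27 + 95/113 = 27.84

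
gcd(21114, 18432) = 18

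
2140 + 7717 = 9857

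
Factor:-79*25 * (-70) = 2^1 * 5^3*7^1*79^1 = 138250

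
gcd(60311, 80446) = 1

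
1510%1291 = 219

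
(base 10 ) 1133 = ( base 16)46d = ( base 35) wd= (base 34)XB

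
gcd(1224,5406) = 102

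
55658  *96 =5343168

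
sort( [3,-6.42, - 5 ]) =[ -6.42,-5, 3]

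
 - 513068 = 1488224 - 2001292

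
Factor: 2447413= 41^1*59693^1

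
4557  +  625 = 5182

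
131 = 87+44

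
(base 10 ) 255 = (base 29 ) 8n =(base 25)A5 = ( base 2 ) 11111111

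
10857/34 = 319 + 11/34 =319.32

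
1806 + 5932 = 7738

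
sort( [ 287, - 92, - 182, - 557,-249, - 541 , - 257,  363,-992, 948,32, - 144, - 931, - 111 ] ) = [-992,- 931, - 557, - 541, - 257,-249, - 182, - 144,-111, - 92,32,287, 363,948]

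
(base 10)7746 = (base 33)73o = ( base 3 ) 101121220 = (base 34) 6NS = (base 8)17102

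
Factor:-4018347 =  - 3^2*137^1 * 3259^1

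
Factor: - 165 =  -3^1*5^1*11^1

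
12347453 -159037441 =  -146689988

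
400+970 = 1370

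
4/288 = 1/72 = 0.01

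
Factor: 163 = 163^1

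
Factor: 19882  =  2^1*9941^1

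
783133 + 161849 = 944982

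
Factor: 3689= 7^1*17^1*31^1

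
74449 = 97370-22921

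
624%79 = 71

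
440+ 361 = 801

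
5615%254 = 27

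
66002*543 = 35839086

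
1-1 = 0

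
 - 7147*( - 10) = 71470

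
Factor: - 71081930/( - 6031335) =2^1*3^( - 1)* 17^1*402089^( - 1)*418129^1 =14216386/1206267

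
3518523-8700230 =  - 5181707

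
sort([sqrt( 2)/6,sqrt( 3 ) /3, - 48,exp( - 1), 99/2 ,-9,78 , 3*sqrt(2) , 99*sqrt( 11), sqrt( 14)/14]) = [  -  48,-9,  sqrt ( 2 )/6,sqrt( 14 ) /14,  exp( - 1 ),sqrt( 3 ) /3 , 3 * sqrt(2),  99/2, 78,99*sqrt( 11 )]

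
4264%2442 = 1822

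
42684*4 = 170736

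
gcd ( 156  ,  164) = 4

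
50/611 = 50/611 = 0.08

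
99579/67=99579/67= 1486.25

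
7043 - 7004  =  39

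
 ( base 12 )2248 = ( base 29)4f1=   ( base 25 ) 620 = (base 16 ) ed8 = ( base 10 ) 3800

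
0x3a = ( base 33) 1p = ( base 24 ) 2A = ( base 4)322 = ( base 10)58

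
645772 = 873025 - 227253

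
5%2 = 1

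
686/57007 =686/57007 = 0.01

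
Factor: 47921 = 173^1*277^1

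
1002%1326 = 1002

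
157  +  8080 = 8237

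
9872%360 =152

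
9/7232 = 9/7232 = 0.00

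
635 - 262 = 373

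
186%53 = 27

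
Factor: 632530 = 2^1 * 5^1*43^1*1471^1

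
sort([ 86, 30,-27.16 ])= [  -  27.16, 30, 86 ]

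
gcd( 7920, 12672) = 1584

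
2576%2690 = 2576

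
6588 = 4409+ 2179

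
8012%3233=1546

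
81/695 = 81/695 = 0.12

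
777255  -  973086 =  - 195831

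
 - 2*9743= -19486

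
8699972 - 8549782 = 150190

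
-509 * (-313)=159317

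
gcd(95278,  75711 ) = 1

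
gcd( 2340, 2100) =60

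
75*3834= 287550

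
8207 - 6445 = 1762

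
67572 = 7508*9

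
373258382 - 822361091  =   - 449102709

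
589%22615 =589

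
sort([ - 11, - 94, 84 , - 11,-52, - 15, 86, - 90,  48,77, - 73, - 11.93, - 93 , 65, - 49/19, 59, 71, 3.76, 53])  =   [ - 94,- 93,-90, - 73, - 52, - 15, - 11.93, - 11, - 11, - 49/19, 3.76, 48, 53,59,65, 71,77, 84, 86]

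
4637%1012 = 589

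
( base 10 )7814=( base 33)75q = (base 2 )1111010000110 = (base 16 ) 1e86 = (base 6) 100102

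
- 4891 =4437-9328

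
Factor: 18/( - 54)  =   -1/3=- 3^(-1) 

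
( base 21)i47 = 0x1f5d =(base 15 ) 25A4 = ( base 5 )224104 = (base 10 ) 8029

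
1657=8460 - 6803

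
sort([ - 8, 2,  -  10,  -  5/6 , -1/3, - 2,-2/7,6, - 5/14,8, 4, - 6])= [-10,-8,-6, - 2 , - 5/6,-5/14, - 1/3,-2/7,2, 4, 6,8]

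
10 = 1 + 9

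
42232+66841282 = 66883514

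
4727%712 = 455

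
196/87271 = 196/87271 = 0.00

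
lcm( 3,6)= 6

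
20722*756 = 15665832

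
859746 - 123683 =736063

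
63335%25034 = 13267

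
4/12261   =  4/12261  =  0.00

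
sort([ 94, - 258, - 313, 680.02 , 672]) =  [ - 313, - 258,94, 672,680.02]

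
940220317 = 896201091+44019226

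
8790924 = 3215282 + 5575642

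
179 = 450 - 271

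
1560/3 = 520= 520.00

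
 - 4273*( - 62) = 264926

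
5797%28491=5797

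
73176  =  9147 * 8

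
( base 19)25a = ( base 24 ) 1ab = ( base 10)827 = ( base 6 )3455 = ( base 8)1473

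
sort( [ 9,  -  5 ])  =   [-5,9 ] 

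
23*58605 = 1347915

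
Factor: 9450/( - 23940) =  - 2^(-1)*3^1*5^1 *19^( - 1) = -15/38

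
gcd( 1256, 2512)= 1256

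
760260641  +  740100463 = 1500361104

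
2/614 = 1/307 = 0.00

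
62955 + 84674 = 147629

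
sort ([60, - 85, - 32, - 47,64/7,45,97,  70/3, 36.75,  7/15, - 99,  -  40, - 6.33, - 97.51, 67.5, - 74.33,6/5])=[ - 99, - 97.51, - 85, - 74.33, - 47 , - 40,-32, - 6.33,7/15,6/5 , 64/7,70/3,  36.75,45 , 60,67.5,97 ] 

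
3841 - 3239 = 602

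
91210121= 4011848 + 87198273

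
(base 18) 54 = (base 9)114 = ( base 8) 136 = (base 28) 3A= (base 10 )94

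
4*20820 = 83280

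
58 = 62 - 4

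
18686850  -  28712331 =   -  10025481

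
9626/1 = 9626  =  9626.00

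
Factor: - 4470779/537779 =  - 11^( - 1 )*17^1 * 409^1*643^1*48889^(-1 ) 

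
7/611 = 7/611=0.01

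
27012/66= 409 + 3/11 = 409.27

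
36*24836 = 894096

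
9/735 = 3/245 =0.01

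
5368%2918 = 2450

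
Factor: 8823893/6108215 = 5^( - 1 )*13^1 *19^( - 1)*113^( - 1 )*569^(-1 ) * 678761^1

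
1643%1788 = 1643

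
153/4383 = 17/487 = 0.03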